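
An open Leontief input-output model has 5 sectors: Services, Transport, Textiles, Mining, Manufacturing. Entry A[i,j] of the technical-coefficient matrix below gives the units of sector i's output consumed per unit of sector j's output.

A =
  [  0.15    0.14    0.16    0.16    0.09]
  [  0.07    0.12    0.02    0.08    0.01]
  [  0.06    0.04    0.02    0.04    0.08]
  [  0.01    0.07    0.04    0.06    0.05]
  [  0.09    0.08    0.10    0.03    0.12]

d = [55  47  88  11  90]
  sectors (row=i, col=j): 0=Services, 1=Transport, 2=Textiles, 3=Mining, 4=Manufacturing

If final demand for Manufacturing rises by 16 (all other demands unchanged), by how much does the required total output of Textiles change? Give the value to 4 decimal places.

1.7602

Form M = I − A:
  [  0.85   -0.14   -0.16   -0.16   -0.09]
  [ -0.07    0.88   -0.02   -0.08   -0.01]
  [ -0.06   -0.04    0.98   -0.04   -0.08]
  [ -0.01   -0.07   -0.04    0.94   -0.05]
  [ -0.09   -0.08   -0.10   -0.03    0.88]
Leontief inverse L = M⁻¹:
  [  1.2330    0.2412    0.2330    0.2456    0.1640]
  [  0.1048    1.1681    0.0495    0.1205    0.0353]
  [  0.0931    0.0782    1.0513    0.0708    0.1100]
  [  0.0327    0.1005    0.0589    1.0827    0.0714]
  [  0.1473    0.1432    0.1498    0.0810    1.1713]
Total output x = L · d:
  x_0 = 1.2330·55 + 0.2412·47 + 0.2330·88 + 0.2456·11 + 0.1640·90 = 117.1150
  x_1 = 0.1048·55 + 1.1681·47 + 0.0495·88 + 0.1205·11 + 0.0353·90 = 69.5273
  x_2 = 0.0931·55 + 0.0782·47 + 1.0513·88 + 0.0708·11 + 0.1100·90 = 111.9951
  x_3 = 0.0327·55 + 0.1005·47 + 0.0589·88 + 1.0827·11 + 0.0714·90 = 30.0361
  x_4 = 0.1473·55 + 0.1432·47 + 0.1498·88 + 0.0810·11 + 1.1713·90 = 134.3217
Δx_2 = L[2,4] · Δd_4 = 0.1100 · 16 = 1.7602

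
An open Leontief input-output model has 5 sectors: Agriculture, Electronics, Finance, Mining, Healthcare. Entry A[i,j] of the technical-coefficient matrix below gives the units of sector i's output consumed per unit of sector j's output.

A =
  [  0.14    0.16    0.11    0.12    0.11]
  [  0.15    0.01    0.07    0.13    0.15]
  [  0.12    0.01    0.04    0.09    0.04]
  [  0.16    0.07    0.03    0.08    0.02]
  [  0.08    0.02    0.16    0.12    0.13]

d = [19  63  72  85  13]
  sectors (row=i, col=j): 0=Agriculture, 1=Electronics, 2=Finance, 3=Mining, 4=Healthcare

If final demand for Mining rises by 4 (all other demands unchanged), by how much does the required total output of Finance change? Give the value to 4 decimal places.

Form M = I − A:
  [  0.86   -0.16   -0.11   -0.12   -0.11]
  [ -0.15    0.99   -0.07   -0.13   -0.15]
  [ -0.12   -0.01    0.96   -0.09   -0.04]
  [ -0.16   -0.07   -0.03    0.92   -0.02]
  [ -0.08   -0.02   -0.16   -0.12    0.87]
Leontief inverse L = M⁻¹:
  [  1.3005    0.2346    0.2107    0.2521    0.2204]
  [  0.2749    1.0773    0.1562    0.2338    0.2331]
  [  0.1978    0.0555    1.0878    0.1515    0.0881]
  [  0.2578    0.1262    0.0891    1.1582    0.0851]
  [  0.1979    0.0739    0.2353    0.2162    1.2030]
Total output x = L · d:
  x_0 = 1.3005·19 + 0.2346·63 + 0.2107·72 + 0.2521·85 + 0.2204·13 = 78.9587
  x_1 = 0.2749·19 + 1.0773·63 + 0.1562·72 + 0.2338·85 + 0.2331·13 = 107.2413
  x_2 = 0.1978·19 + 0.0555·63 + 1.0878·72 + 0.1515·85 + 0.0881·13 = 99.6004
  x_3 = 0.2578·19 + 0.1262·63 + 0.0891·72 + 1.1582·85 + 0.0851·13 = 118.8215
  x_4 = 0.1979·19 + 0.0739·63 + 0.2353·72 + 0.2162·85 + 1.2030·13 = 59.3749
Δx_2 = L[2,3] · Δd_3 = 0.1515 · 4 = 0.6062

0.6062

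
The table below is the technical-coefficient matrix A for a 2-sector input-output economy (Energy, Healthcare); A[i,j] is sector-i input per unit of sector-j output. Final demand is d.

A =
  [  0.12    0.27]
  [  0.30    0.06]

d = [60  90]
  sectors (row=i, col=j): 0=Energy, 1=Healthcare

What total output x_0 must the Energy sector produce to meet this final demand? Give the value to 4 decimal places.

108.1479

Form M = I − A:
  [  0.88   -0.27]
  [ -0.30    0.94]
Leontief inverse L = M⁻¹:
  [  1.2597    0.3618]
  [  0.4020    1.1793]
Total output x = L · d:
  x_0 = 1.2597·60 + 0.3618·90 = 108.1479
  x_1 = 0.4020·60 + 1.1793·90 = 130.2600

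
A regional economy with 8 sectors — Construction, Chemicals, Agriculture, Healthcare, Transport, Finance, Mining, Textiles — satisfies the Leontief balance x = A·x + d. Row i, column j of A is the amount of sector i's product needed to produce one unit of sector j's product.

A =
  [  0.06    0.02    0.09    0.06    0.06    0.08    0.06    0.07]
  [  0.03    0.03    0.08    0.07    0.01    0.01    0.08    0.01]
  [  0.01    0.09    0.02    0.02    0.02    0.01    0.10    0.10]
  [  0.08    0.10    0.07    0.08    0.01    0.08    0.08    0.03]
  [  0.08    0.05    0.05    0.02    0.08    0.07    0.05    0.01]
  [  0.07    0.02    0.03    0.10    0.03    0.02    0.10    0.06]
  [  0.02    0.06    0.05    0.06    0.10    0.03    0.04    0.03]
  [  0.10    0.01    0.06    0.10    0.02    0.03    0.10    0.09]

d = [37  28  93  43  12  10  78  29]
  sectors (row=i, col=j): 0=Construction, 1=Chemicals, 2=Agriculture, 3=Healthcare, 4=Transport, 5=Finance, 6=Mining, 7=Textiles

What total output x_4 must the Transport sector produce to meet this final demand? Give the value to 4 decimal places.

Form M = I − A:
  [  0.94   -0.02   -0.09   -0.06   -0.06   -0.08   -0.06   -0.07]
  [ -0.03    0.97   -0.08   -0.07   -0.01   -0.01   -0.08   -0.01]
  [ -0.01   -0.09    0.98   -0.02   -0.02   -0.01   -0.10   -0.10]
  [ -0.08   -0.10   -0.07    0.92   -0.01   -0.08   -0.08   -0.03]
  [ -0.08   -0.05   -0.05   -0.02    0.92   -0.07   -0.05   -0.01]
  [ -0.07   -0.02   -0.03   -0.10   -0.03    0.98   -0.10   -0.06]
  [ -0.02   -0.06   -0.05   -0.06   -0.10   -0.03    0.96   -0.03]
  [ -0.10   -0.01   -0.06   -0.10   -0.02   -0.03   -0.10    0.91]
Leontief inverse L = M⁻¹:
  [  1.1095    0.0642    0.1378    0.1162    0.0976    0.1166    0.1283    0.1180]
  [  0.0558    1.0633    0.1105    0.1032    0.0338    0.0322    0.1213    0.0380]
  [  0.0440    0.1192    1.0577    0.0633    0.0478    0.0327    0.1476    0.1306]
  [  0.1270    0.1466    0.1234    1.1408    0.0468    0.1165    0.1505    0.0757]
  [  0.1181    0.0835    0.0899    0.0626    1.1135    0.1005    0.1020    0.0442]
  [  0.1135    0.0607    0.0757    0.1507    0.0649    1.0558    0.1562    0.0982]
  [  0.0574    0.0955    0.0879    0.0997    0.1295    0.0591    1.0898    0.0597]
  [  0.1520    0.0570    0.1138    0.1607    0.0602    0.0716    0.1689    1.1400]
Total output x = L · d:
  x_0 = 1.1095·37 + 0.0642·28 + 0.1378·93 + 0.1162·43 + 0.0976·12 + 0.1166·10 + 0.1283·78 + 0.1180·29 = 76.4249
  x_1 = 0.0558·37 + 1.0633·28 + 0.1105·93 + 0.1032·43 + 0.0338·12 + 0.0322·10 + 0.1213·78 + 0.0380·29 = 57.8444
  x_2 = 0.0440·37 + 0.1192·28 + 1.0577·93 + 0.0633·43 + 0.0478·12 + 0.0327·10 + 0.1476·78 + 0.1306·29 = 122.2527
  x_3 = 0.1270·37 + 0.1466·28 + 0.1234·93 + 1.1408·43 + 0.0468·12 + 0.1165·10 + 0.1505·78 + 0.0757·29 = 84.9950
  x_4 = 0.1181·37 + 0.0835·28 + 0.0899·93 + 0.0626·43 + 1.1135·12 + 0.1005·10 + 0.1020·78 + 0.0442·29 = 41.3637
  x_5 = 0.1135·37 + 0.0607·28 + 0.0757·93 + 0.1507·43 + 0.0649·12 + 1.0558·10 + 0.1562·78 + 0.0982·29 = 45.7873
  x_6 = 0.0574·37 + 0.0955·28 + 0.0879·93 + 0.0997·43 + 0.1295·12 + 0.0591·10 + 1.0898·78 + 0.0597·29 = 106.1386
  x_7 = 0.1520·37 + 0.0570·28 + 0.1138·93 + 0.1607·43 + 0.0602·12 + 0.0716·10 + 0.1689·78 + 1.1400·29 = 72.3850

41.3637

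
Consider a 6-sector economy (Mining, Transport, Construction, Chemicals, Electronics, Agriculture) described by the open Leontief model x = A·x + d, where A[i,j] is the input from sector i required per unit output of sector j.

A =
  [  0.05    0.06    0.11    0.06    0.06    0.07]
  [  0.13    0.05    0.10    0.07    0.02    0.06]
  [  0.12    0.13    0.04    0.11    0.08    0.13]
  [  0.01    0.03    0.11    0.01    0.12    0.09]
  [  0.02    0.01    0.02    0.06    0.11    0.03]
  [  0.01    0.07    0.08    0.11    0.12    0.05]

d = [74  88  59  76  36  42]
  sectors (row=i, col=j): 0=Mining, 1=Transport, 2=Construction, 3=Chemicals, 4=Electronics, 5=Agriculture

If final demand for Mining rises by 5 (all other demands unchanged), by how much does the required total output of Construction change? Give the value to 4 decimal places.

Form M = I − A:
  [  0.95   -0.06   -0.11   -0.06   -0.06   -0.07]
  [ -0.13    0.95   -0.10   -0.07   -0.02   -0.06]
  [ -0.12   -0.13    0.96   -0.11   -0.08   -0.13]
  [ -0.01   -0.03   -0.11    0.99   -0.12   -0.09]
  [ -0.02   -0.01   -0.02   -0.06    0.89   -0.03]
  [ -0.01   -0.07   -0.08   -0.11   -0.12    0.95]
Leontief inverse L = M⁻¹:
  [  1.0925    0.1051    0.1619    0.1128    0.1225    0.1239]
  [  0.1750    1.0992    0.1604    0.1244    0.0837    0.1187]
  [  0.1749    0.1869    1.1221    0.1810    0.1683    0.2007]
  [  0.0445    0.0684    0.1485    1.0599    0.1789    0.1340]
  [  0.0351    0.0272    0.0451    0.0848    1.1494    0.0548]
  [  0.0487    0.1092    0.1309    0.1590    0.1875    1.1020]
Total output x = L · d:
  x_0 = 1.0925·74 + 0.1051·88 + 0.1619·59 + 0.1128·76 + 0.1225·36 + 0.1239·42 = 117.8421
  x_1 = 0.1750·74 + 1.0992·88 + 0.1604·59 + 0.1244·76 + 0.0837·36 + 0.1187·42 = 136.6003
  x_2 = 0.1749·74 + 0.1869·88 + 1.1221·59 + 0.1810·76 + 0.1683·36 + 0.2007·42 = 123.8378
  x_3 = 0.0445·74 + 0.0684·88 + 0.1485·59 + 1.0599·76 + 0.1789·36 + 0.1340·42 = 110.6841
  x_4 = 0.0351·74 + 0.0272·88 + 0.0451·59 + 0.0848·76 + 1.1494·36 + 0.0548·42 = 57.7780
  x_5 = 0.0487·74 + 0.1092·88 + 0.1309·59 + 0.1590·76 + 0.1875·36 + 1.1020·42 = 86.0590
Δx_2 = L[2,0] · Δd_0 = 0.1749 · 5 = 0.8744

0.8744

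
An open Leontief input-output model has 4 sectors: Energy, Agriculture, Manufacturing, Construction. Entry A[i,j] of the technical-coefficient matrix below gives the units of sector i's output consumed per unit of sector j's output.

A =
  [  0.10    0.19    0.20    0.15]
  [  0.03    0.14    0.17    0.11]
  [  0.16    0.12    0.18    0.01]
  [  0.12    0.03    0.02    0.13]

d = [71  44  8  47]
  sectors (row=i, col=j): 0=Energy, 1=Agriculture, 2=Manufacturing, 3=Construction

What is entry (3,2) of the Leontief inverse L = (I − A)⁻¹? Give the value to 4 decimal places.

Form M = I − A:
  [  0.90   -0.19   -0.20   -0.15]
  [ -0.03    0.86   -0.17   -0.11]
  [ -0.16   -0.12    0.82   -0.01]
  [ -0.12   -0.03   -0.02    0.87]
Leontief inverse L = M⁻¹:
  [  1.2228    0.3312    0.3732    0.2570]
  [  0.1165    1.2351    0.2888    0.1796]
  [  0.2578    0.2465    1.3357    0.0910]
  [  0.1786    0.0939    0.0921    1.1932]
Total output x = L · d:
  x_0 = 1.2228·71 + 0.3312·44 + 0.3732·8 + 0.2570·47 = 116.4507
  x_1 = 0.1165·71 + 1.2351·44 + 0.2888·8 + 0.1796·47 = 73.3625
  x_2 = 0.2578·71 + 0.2465·44 + 1.3357·8 + 0.0910·47 = 44.1121
  x_3 = 0.1786·71 + 0.0939·44 + 0.0921·8 + 1.1932·47 = 73.6290

L[3,2] = 0.0921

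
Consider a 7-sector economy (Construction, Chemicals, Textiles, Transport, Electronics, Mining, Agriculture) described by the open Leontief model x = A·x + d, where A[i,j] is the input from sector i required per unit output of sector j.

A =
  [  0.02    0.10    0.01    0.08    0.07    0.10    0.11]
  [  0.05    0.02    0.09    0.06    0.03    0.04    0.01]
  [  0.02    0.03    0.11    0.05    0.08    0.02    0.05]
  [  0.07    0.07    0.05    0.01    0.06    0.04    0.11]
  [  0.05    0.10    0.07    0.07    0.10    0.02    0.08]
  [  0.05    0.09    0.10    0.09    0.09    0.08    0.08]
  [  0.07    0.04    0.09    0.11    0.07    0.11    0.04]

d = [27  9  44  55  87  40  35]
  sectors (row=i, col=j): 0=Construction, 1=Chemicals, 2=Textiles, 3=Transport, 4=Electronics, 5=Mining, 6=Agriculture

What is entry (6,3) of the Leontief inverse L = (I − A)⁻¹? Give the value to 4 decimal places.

L[6,3] = 0.1721

Form M = I − A:
  [  0.98   -0.10   -0.01   -0.08   -0.07   -0.10   -0.11]
  [ -0.05    0.98   -0.09   -0.06   -0.03   -0.04   -0.01]
  [ -0.02   -0.03    0.89   -0.05   -0.08   -0.02   -0.05]
  [ -0.07   -0.07   -0.05    0.99   -0.06   -0.04   -0.11]
  [ -0.05   -0.10   -0.07   -0.07    0.90   -0.02   -0.08]
  [ -0.05   -0.09   -0.10   -0.09   -0.09    0.92   -0.08]
  [ -0.07   -0.04   -0.09   -0.11   -0.07   -0.11    0.96]
Leontief inverse L = M⁻¹:
  [  1.0668    0.1560    0.0805    0.1418    0.1332    0.1537    0.1682]
  [  0.0735    1.0538    0.1306    0.0928    0.0692    0.0680    0.0483]
  [  0.0494    0.0686    1.1613    0.0907    0.1277    0.0513    0.0922]
  [  0.1056    0.1160    0.1073    1.0645    0.1135    0.0864    0.1575]
  [  0.0920    0.1528    0.1362    0.1269    1.1612    0.0666    0.1361]
  [  0.0999    0.1544    0.1814    0.1582    0.1649    1.1368    0.1491]
  [  0.1157    0.1038    0.1632    0.1721    0.1411    0.1639    1.1096]
Total output x = L · d:
  x_0 = 1.0668·27 + 0.1560·9 + 0.0805·44 + 0.1418·55 + 0.1332·87 + 0.1537·40 + 0.1682·35 = 65.1732
  x_1 = 0.0735·27 + 1.0538·9 + 0.1306·44 + 0.0928·55 + 0.0692·87 + 0.0680·40 + 0.0483·35 = 32.7466
  x_2 = 0.0494·27 + 0.0686·9 + 1.1613·44 + 0.0907·55 + 0.1277·87 + 0.0513·40 + 0.0922·35 = 74.4303
  x_3 = 0.1056·27 + 0.1160·9 + 0.1073·44 + 1.0645·55 + 0.1135·87 + 0.0864·40 + 0.1575·35 = 86.0056
  x_4 = 0.0920·27 + 0.1528·9 + 0.1362·44 + 0.1269·55 + 1.1612·87 + 0.0666·40 + 0.1361·35 = 125.2774
  x_5 = 0.0999·27 + 0.1544·9 + 0.1814·44 + 0.1582·55 + 0.1649·87 + 1.1368·40 + 0.1491·35 = 85.7981
  x_6 = 0.1157·27 + 0.1038·9 + 0.1632·44 + 0.1721·55 + 0.1411·87 + 0.1639·40 + 1.1096·35 = 78.3735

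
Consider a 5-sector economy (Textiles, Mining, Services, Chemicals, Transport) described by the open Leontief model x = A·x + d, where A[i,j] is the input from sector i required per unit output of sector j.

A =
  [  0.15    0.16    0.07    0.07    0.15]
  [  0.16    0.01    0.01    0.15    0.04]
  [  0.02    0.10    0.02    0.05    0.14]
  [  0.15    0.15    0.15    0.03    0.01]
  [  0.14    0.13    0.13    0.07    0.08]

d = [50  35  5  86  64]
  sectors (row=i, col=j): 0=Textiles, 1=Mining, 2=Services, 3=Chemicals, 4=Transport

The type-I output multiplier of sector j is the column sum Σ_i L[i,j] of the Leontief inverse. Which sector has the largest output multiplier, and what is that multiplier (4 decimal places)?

Form M = I − A:
  [  0.85   -0.16   -0.07   -0.07   -0.15]
  [ -0.16    0.99   -0.01   -0.15   -0.04]
  [ -0.02   -0.10    0.98   -0.05   -0.14]
  [ -0.15   -0.15   -0.15    0.97   -0.01]
  [ -0.14   -0.13   -0.13   -0.07    0.92]
Leontief inverse L = M⁻¹:
  [  1.3037    0.2840    0.1543    0.1640    0.2502]
  [  0.2623    1.1042    0.0746    0.2010    0.1043]
  [  0.1053    0.1653    1.0702    0.1019    0.1883]
  [  0.2612    0.2427    0.2030    1.1047    0.0960]
  [  0.2702    0.2411    0.2007    0.1518    1.1737]
Total output x = L · d:
  x_0 = 1.3037·50 + 0.2840·35 + 0.1543·5 + 0.1640·86 + 0.2502·64 = 106.0117
  x_1 = 0.2623·50 + 1.1042·35 + 0.0746·5 + 0.2010·86 + 0.1043·64 = 76.0983
  x_2 = 0.1053·50 + 0.1653·35 + 1.0702·5 + 0.1019·86 + 0.1883·64 = 37.2178
  x_3 = 0.2612·50 + 0.2427·35 + 0.2030·5 + 1.1047·86 + 0.0960·64 = 123.7221
  x_4 = 0.2702·50 + 0.2411·35 + 0.2007·5 + 0.1518·86 + 1.1737·64 = 111.1231
Output multipliers (column sums of L):
  Textiles: 2.2027
  Mining: 2.0372
  Services: 1.7028
  Chemicals: 1.7235
  Transport: 1.8125

Textiles (2.2027)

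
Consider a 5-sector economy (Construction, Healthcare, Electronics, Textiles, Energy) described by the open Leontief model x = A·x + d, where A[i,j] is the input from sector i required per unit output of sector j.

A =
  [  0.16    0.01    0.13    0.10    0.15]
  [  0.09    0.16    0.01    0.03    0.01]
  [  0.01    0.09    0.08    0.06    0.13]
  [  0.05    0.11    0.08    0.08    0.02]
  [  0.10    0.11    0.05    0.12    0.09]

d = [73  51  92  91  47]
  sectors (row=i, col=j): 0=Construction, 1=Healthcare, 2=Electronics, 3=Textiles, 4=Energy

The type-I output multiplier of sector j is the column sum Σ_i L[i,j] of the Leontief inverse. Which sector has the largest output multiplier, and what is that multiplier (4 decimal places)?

Healthcare (1.8137)

Form M = I − A:
  [  0.84   -0.01   -0.13   -0.10   -0.15]
  [ -0.09    0.84   -0.01   -0.03   -0.01]
  [ -0.01   -0.09    0.92   -0.06   -0.13]
  [ -0.05   -0.11   -0.08    0.92   -0.02]
  [ -0.10   -0.11   -0.05   -0.12    0.91]
Leontief inverse L = M⁻¹:
  [  1.2421    0.0920    0.2054    0.1826    0.2391]
  [  0.1391    1.2104    0.0406    0.0629    0.0434]
  [  0.0570    0.1568    1.1154    0.1066    0.1728]
  [  0.0928    0.1674    0.1153    1.1176    0.0582]
  [  0.1687    0.1871    0.1040    0.1809    1.1476]
Total output x = L · d:
  x_0 = 1.2421·73 + 0.0920·51 + 0.2054·92 + 0.1826·91 + 0.2391·47 = 142.1174
  x_1 = 0.1391·73 + 1.2104·51 + 0.0406·92 + 0.0629·91 + 0.0434·47 = 83.3871
  x_2 = 0.0570·73 + 0.1568·51 + 1.1154·92 + 0.1066·91 + 0.1728·47 = 132.5908
  x_3 = 0.0928·73 + 0.1674·51 + 0.1153·92 + 1.1176·91 + 0.0582·47 = 130.3501
  x_4 = 0.1687·73 + 0.1871·51 + 0.1040·92 + 0.1809·91 + 1.1476·47 = 101.8197
Output multipliers (column sums of L):
  Construction: 1.6996
  Healthcare: 1.8137
  Electronics: 1.5806
  Textiles: 1.6506
  Energy: 1.6611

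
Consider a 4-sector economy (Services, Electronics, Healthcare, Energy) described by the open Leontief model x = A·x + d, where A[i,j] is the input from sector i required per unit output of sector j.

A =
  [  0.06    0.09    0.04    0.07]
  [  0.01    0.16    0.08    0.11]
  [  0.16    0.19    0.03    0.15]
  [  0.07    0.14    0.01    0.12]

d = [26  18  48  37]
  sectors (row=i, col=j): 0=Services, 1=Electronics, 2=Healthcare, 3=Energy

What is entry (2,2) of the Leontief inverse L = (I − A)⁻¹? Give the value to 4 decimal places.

L[2,2] = 1.0666

Form M = I − A:
  [  0.94   -0.09   -0.04   -0.07]
  [ -0.01    0.84   -0.08   -0.11]
  [ -0.16   -0.19    0.97   -0.15]
  [ -0.07   -0.14   -0.01    0.88]
Leontief inverse L = M⁻¹:
  [  1.0838    0.1484    0.0581    0.1147]
  [  0.0447    1.2490    0.1067    0.1779]
  [  0.2023    0.3022    1.0666    0.2357]
  [  0.0956    0.2139    0.0337    1.1765]
Total output x = L · d:
  x_0 = 1.0838·26 + 0.1484·18 + 0.0581·48 + 0.1147·37 = 37.8829
  x_1 = 0.0447·26 + 1.2490·18 + 0.1067·48 + 0.1779·37 = 35.3472
  x_2 = 0.2023·26 + 0.3022·18 + 1.0666·48 + 0.2357·37 = 70.6185
  x_3 = 0.0956·26 + 0.2139·18 + 0.0337·48 + 1.1765·37 = 51.4848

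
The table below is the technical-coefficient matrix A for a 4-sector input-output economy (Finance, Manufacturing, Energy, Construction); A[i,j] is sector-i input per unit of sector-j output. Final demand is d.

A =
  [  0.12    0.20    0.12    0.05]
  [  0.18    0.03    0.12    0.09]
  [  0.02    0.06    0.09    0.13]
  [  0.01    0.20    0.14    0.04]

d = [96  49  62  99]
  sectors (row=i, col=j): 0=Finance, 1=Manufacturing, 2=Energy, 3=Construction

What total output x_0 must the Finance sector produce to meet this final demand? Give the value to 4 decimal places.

Form M = I − A:
  [  0.88   -0.20   -0.12   -0.05]
  [ -0.18    0.97   -0.12   -0.09]
  [ -0.02   -0.06    0.91   -0.13]
  [ -0.01   -0.20   -0.14    0.96]
Leontief inverse L = M⁻¹:
  [  1.2009    0.2853    0.2142    0.1183]
  [  0.2357    1.1218    0.2013    0.1447]
  [  0.0518    0.1165    1.1471    0.1690]
  [  0.0692    0.2537    0.2114    1.0977]
Total output x = L · d:
  x_0 = 1.2009·96 + 0.2853·49 + 0.2142·62 + 0.1183·99 = 154.2560
  x_1 = 0.2357·96 + 1.1218·49 + 0.2013·62 + 0.1447·99 = 104.3977
  x_2 = 0.0518·96 + 0.1165·49 + 1.1471·62 + 0.1690·99 = 98.5269
  x_3 = 0.0692·96 + 0.2537·49 + 0.2114·62 + 1.0977·99 = 140.8499

154.2560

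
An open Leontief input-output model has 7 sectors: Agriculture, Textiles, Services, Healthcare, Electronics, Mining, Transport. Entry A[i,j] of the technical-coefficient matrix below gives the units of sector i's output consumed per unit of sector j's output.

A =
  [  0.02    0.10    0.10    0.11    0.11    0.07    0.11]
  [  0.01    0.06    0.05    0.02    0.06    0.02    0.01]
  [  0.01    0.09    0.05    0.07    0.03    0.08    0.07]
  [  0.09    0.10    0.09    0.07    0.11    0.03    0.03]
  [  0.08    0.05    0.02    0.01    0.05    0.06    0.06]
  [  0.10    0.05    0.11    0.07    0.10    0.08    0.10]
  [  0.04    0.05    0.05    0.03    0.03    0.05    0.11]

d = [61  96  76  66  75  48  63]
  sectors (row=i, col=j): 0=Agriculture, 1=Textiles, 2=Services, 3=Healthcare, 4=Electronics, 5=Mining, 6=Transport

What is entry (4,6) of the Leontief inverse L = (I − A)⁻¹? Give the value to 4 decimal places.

Form M = I − A:
  [  0.98   -0.10   -0.10   -0.11   -0.11   -0.07   -0.11]
  [ -0.01    0.94   -0.05   -0.02   -0.06   -0.02   -0.01]
  [ -0.01   -0.09    0.95   -0.07   -0.03   -0.08   -0.07]
  [ -0.09   -0.10   -0.09    0.93   -0.11   -0.03   -0.03]
  [ -0.08   -0.05   -0.02   -0.01    0.95   -0.06   -0.06]
  [ -0.10   -0.05   -0.11   -0.07   -0.10    0.92   -0.10]
  [ -0.04   -0.05   -0.05   -0.03   -0.03   -0.05    0.89]
Leontief inverse L = M⁻¹:
  [  1.0733    0.1728    0.1651    0.1603    0.1779    0.1263    0.1792]
  [  0.0275    1.0859    0.0717    0.0370    0.0836    0.0404    0.0327]
  [  0.0449    0.1371    1.0956    0.1040    0.0764    0.1163    0.1150]
  [  0.1311    0.1645    0.1454    1.1158    0.1704    0.0784    0.0874]
  [  0.1082    0.0901    0.0593    0.0413    1.0906    0.0935    0.1045]
  [  0.1528    0.1265    0.1801    0.1279    0.1720    1.1421    0.1787]
  [  0.0690    0.0922    0.0900    0.0613    0.0692    0.0844    1.1564]
Total output x = L · d:
  x_0 = 1.0733·61 + 0.1728·96 + 0.1651·76 + 0.1603·66 + 0.1779·75 + 0.1263·48 + 0.1792·63 = 135.8758
  x_1 = 0.0275·61 + 1.0859·96 + 0.0717·76 + 0.0370·66 + 0.0836·75 + 0.0404·48 + 0.0327·63 = 124.0764
  x_2 = 0.0449·61 + 0.1371·96 + 1.0956·76 + 0.1040·66 + 0.0764·75 + 0.1163·48 + 0.1150·63 = 124.5816
  x_3 = 0.1311·61 + 0.1645·96 + 0.1454·76 + 1.1158·66 + 0.1704·75 + 0.0784·48 + 0.0874·63 = 130.5338
  x_4 = 0.1082·61 + 0.0901·96 + 0.0593·76 + 0.0413·66 + 1.0906·75 + 0.0935·48 + 0.1045·63 = 115.3556
  x_5 = 0.1528·61 + 0.1265·96 + 0.1801·76 + 0.1279·66 + 0.1720·75 + 1.1421·48 + 0.1787·63 = 122.5783
  x_6 = 0.0690·61 + 0.0922·96 + 0.0900·76 + 0.0613·66 + 0.0692·75 + 0.0844·48 + 1.1564·63 = 106.0377

L[4,6] = 0.1045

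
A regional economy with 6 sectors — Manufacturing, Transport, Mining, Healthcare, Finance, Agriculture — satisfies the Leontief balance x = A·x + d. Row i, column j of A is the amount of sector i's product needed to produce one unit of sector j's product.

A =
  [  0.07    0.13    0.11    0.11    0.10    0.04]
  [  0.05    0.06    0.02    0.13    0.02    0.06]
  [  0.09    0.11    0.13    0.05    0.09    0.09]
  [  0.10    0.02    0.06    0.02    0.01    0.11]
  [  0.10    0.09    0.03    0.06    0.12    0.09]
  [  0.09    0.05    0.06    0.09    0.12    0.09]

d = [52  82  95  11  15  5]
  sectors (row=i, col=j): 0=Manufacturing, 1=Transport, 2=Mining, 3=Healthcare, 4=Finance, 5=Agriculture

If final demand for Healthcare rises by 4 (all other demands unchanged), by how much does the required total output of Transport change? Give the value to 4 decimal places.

0.6959

Form M = I − A:
  [  0.93   -0.13   -0.11   -0.11   -0.10   -0.04]
  [ -0.05    0.94   -0.02   -0.13   -0.02   -0.06]
  [ -0.09   -0.11    0.87   -0.05   -0.09   -0.09]
  [ -0.10   -0.02   -0.06    0.98   -0.01   -0.11]
  [ -0.10   -0.09   -0.03   -0.06    0.88   -0.09]
  [ -0.09   -0.05   -0.06   -0.09   -0.12    0.91]
Leontief inverse L = M⁻¹:
  [  1.1542    0.2075    0.1780    0.1879    0.1728    0.1218]
  [  0.1006    1.1000    0.0596    0.1740    0.0595    0.1098]
  [  0.1765    0.1938    1.2032    0.1333    0.1726    0.1727]
  [  0.1514    0.0708    0.1077    1.0707    0.0635    0.1577]
  [  0.1751    0.1600    0.0872    0.1331    1.1923    0.1609]
  [  0.1694    0.1218    0.1224    0.1604    0.1952    1.1652]
Total output x = L · d:
  x_0 = 1.1542·52 + 0.2075·82 + 0.1780·95 + 0.1879·11 + 0.1728·15 + 0.1218·5 = 99.2163
  x_1 = 0.1006·52 + 1.1000·82 + 0.0596·95 + 0.1740·11 + 0.0595·15 + 0.1098·5 = 104.4488
  x_2 = 0.1765·52 + 0.1938·82 + 1.2032·95 + 0.1333·11 + 0.1726·15 + 0.1727·5 = 144.2924
  x_3 = 0.1514·52 + 0.0708·82 + 0.1077·95 + 1.0707·11 + 0.0635·15 + 0.1577·5 = 37.4269
  x_4 = 0.1751·52 + 0.1600·82 + 0.0872·95 + 0.1331·11 + 1.1923·15 + 0.1609·5 = 50.6604
  x_5 = 0.1694·52 + 0.1218·82 + 0.1224·95 + 0.1604·11 + 0.1952·15 + 1.1652·5 = 40.9419
Δx_1 = L[1,3] · Δd_3 = 0.1740 · 4 = 0.6959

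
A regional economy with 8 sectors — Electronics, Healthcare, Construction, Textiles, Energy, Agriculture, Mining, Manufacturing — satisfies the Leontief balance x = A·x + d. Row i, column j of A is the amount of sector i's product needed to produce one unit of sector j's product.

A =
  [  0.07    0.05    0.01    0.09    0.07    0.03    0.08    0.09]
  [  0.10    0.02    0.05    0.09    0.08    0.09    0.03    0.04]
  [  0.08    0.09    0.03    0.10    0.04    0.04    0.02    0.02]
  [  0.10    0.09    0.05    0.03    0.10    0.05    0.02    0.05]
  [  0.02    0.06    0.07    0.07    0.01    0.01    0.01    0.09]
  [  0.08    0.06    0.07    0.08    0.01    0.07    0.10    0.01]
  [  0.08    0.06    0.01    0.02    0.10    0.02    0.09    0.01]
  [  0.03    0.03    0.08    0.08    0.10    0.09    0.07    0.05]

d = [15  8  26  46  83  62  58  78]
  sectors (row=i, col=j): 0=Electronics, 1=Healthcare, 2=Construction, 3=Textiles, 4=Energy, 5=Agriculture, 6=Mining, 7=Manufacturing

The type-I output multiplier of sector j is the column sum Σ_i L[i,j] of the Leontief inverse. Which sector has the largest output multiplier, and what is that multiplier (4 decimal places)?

Form M = I − A:
  [  0.93   -0.05   -0.01   -0.09   -0.07   -0.03   -0.08   -0.09]
  [ -0.10    0.98   -0.05   -0.09   -0.08   -0.09   -0.03   -0.04]
  [ -0.08   -0.09    0.97   -0.10   -0.04   -0.04   -0.02   -0.02]
  [ -0.10   -0.09   -0.05    0.97   -0.10   -0.05   -0.02   -0.05]
  [ -0.02   -0.06   -0.07   -0.07    0.99   -0.01   -0.01   -0.09]
  [ -0.08   -0.06   -0.07   -0.08   -0.01    0.93   -0.10   -0.01]
  [ -0.08   -0.06   -0.01   -0.02   -0.10   -0.02    0.91   -0.01]
  [ -0.03   -0.03   -0.08   -0.08   -0.10   -0.09   -0.07    0.95]
Leontief inverse L = M⁻¹:
  [  1.1311    0.1007    0.0519    0.1490    0.1325    0.0737    0.1271    0.1350]
  [  0.1640    1.0752    0.0923    0.1540    0.1357    0.1330    0.0780    0.0859]
  [  0.1385    0.1349    1.0652    0.1545    0.0920    0.0796    0.0578    0.0595]
  [  0.1609    0.1395    0.0920    1.0965    0.1544    0.0940    0.0644    0.0971]
  [  0.0655    0.0968    0.1013    0.1161    1.0549    0.0458    0.0395    0.1194]
  [  0.1475    0.1128    0.1052    0.1387    0.0689    1.1115    0.1486    0.0480]
  [  0.1268    0.0984    0.0392    0.0664    0.1442    0.0491    1.1262    0.0465]
  [  0.0963    0.0884    0.1255    0.1452    0.1574    0.1349    0.1180    1.0933]
Total output x = L · d:
  x_0 = 1.1311·15 + 0.1007·8 + 0.0519·26 + 0.1490·46 + 0.1325·83 + 0.0737·62 + 0.1271·58 + 0.1350·78 = 59.4409
  x_1 = 0.1640·15 + 1.0752·8 + 0.0923·26 + 0.1540·46 + 0.1357·83 + 0.1330·62 + 0.0780·58 + 0.0859·78 = 51.2791
  x_2 = 0.1385·15 + 0.1349·8 + 1.0652·26 + 0.1545·46 + 0.0920·83 + 0.0796·62 + 0.0578·58 + 0.0595·78 = 58.5220
  x_3 = 0.1609·15 + 0.1395·8 + 0.0920·26 + 1.0965·46 + 0.1544·83 + 0.0940·62 + 0.0644·58 + 0.0971·78 = 86.3051
  x_4 = 0.0655·15 + 0.0968·8 + 0.1013·26 + 0.1161·46 + 1.0549·83 + 0.0458·62 + 0.0395·58 + 0.1194·78 = 111.7281
  x_5 = 0.1475·15 + 0.1128·8 + 0.1052·26 + 0.1387·46 + 0.0689·83 + 1.1115·62 + 0.1486·58 + 0.0480·78 = 99.2246
  x_6 = 0.1268·15 + 0.0984·8 + 0.0392·26 + 0.0664·46 + 0.1442·83 + 0.0491·62 + 1.1262·58 + 0.0465·78 = 90.7221
  x_7 = 0.0963·15 + 0.0884·8 + 0.1255·26 + 0.1452·46 + 0.1574·83 + 0.1349·62 + 0.1180·58 + 1.0933·78 = 125.6435
Output multipliers (column sums of L):
  Electronics: 2.0305
  Healthcare: 1.8466
  Construction: 1.6725
  Textiles: 2.0203
  Energy: 1.9398
  Agriculture: 1.7218
  Mining: 1.7596
  Manufacturing: 1.6847

Electronics (2.0305)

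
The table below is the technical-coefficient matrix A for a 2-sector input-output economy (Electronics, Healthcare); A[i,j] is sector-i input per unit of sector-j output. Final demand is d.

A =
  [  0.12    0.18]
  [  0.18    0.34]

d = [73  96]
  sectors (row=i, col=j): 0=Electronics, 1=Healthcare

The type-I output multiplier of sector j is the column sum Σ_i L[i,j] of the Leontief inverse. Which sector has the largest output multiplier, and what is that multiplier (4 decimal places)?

Healthcare (1.9329)

Form M = I − A:
  [  0.88   -0.18]
  [ -0.18    0.66]
Leontief inverse L = M⁻¹:
  [  1.2035    0.3282]
  [  0.3282    1.6047]
Total output x = L · d:
  x_0 = 1.2035·73 + 0.3282·96 = 119.3654
  x_1 = 0.3282·73 + 1.6047·96 = 178.0088
Output multipliers (column sums of L):
  Electronics: 1.5317
  Healthcare: 1.9329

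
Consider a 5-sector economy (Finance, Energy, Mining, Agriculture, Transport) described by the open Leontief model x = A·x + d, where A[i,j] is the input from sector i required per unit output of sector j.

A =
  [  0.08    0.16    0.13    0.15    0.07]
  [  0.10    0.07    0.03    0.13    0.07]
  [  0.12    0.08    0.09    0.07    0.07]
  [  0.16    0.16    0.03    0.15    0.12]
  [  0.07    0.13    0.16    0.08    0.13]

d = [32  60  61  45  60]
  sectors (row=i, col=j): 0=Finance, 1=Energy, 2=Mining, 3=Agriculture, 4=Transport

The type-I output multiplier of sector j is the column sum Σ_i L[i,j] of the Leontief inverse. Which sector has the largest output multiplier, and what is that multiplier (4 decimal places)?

Energy (2.2620)

Form M = I − A:
  [  0.92   -0.16   -0.13   -0.15   -0.07]
  [ -0.10    0.93   -0.03   -0.13   -0.07]
  [ -0.12   -0.08    0.91   -0.07   -0.07]
  [ -0.16   -0.16   -0.03    0.85   -0.12]
  [ -0.07   -0.13   -0.16   -0.08    0.87]
Leontief inverse L = M⁻¹:
  [  1.2148    0.3048    0.2253    0.2966    0.1813]
  [  0.1941    1.1793    0.1010    0.2372    0.1514]
  [  0.2153    0.1892    1.1683    0.1773    0.1510]
  [  0.3002    0.3235    0.1395    1.3132    0.2425]
  [  0.1939    0.2653    0.2609    0.2127    1.2367]
Total output x = L · d:
  x_0 = 1.2148·32 + 0.3048·60 + 0.2253·61 + 0.2966·45 + 0.1813·60 = 95.1258
  x_1 = 0.1941·32 + 1.1793·60 + 0.1010·61 + 0.2372·45 + 0.1514·60 = 102.8903
  x_2 = 0.2153·32 + 0.1892·60 + 1.1683·61 + 0.1773·45 + 0.1510·60 = 106.5441
  x_3 = 0.3002·32 + 0.3235·60 + 0.1395·61 + 1.3132·45 + 0.2425·60 = 111.1720
  x_4 = 0.1939·32 + 0.2653·60 + 0.2609·61 + 0.2127·45 + 1.2367·60 = 121.8108
Output multipliers (column sums of L):
  Finance: 2.1184
  Energy: 2.2620
  Mining: 1.8950
  Agriculture: 2.2371
  Transport: 1.9629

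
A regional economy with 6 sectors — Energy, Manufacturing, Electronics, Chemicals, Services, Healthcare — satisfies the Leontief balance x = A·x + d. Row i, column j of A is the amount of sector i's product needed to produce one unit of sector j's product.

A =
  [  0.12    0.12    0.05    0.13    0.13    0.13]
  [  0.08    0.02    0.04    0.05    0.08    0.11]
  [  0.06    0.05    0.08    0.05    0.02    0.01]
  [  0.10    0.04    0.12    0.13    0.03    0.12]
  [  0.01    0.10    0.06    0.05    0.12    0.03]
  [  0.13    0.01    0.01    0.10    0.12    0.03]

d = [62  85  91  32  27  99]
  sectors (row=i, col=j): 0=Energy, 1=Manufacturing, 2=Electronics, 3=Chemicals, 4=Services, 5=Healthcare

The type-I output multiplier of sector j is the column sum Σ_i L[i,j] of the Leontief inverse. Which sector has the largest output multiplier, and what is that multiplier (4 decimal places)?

Chemicals (1.9383)

Form M = I − A:
  [  0.88   -0.12   -0.05   -0.13   -0.13   -0.13]
  [ -0.08    0.98   -0.04   -0.05   -0.08   -0.11]
  [ -0.06   -0.05    0.92   -0.05   -0.02   -0.01]
  [ -0.10   -0.04   -0.12    0.87   -0.03   -0.12]
  [ -0.01   -0.10   -0.06   -0.05    0.88   -0.03]
  [ -0.13   -0.01   -0.01   -0.10   -0.12    0.97]
Leontief inverse L = M⁻¹:
  [  1.2257    0.1931    0.1246    0.2411    0.2403    0.2247]
  [  0.1399    1.0626    0.0797    0.1131    0.1446    0.1585]
  [  0.1011    0.0792    1.1122    0.0923    0.0570    0.0472]
  [  0.1898    0.0955    0.1831    1.2222    0.1088    0.1927]
  [  0.0541    0.1360    0.0988    0.0972    1.1721    0.0720]
  [  0.1930    0.0643    0.0601    0.1724    0.1905    1.0919]
Total output x = L · d:
  x_0 = 1.2257·62 + 0.1931·85 + 0.1246·91 + 0.2411·32 + 0.2403·27 + 0.2247·99 = 140.1928
  x_1 = 0.1399·62 + 1.0626·85 + 0.0797·91 + 0.1131·32 + 0.1446·27 + 0.1585·99 = 129.4685
  x_2 = 0.1011·62 + 0.0792·85 + 1.1122·91 + 0.0923·32 + 0.0570·27 + 0.0472·99 = 123.3705
  x_3 = 0.1898·62 + 0.0955·85 + 0.1831·91 + 1.2222·32 + 0.1088·27 + 0.1927·99 = 97.6730
  x_4 = 0.0541·62 + 0.1360·85 + 0.0988·91 + 0.0972·32 + 1.1721·27 + 0.0720·99 = 65.7779
  x_5 = 0.1930·62 + 0.0643·85 + 0.0601·91 + 0.1724·32 + 0.1905·27 + 1.0919·99 = 141.6640
Output multipliers (column sums of L):
  Energy: 1.9037
  Manufacturing: 1.6307
  Electronics: 1.6583
  Chemicals: 1.9383
  Services: 1.9133
  Healthcare: 1.7870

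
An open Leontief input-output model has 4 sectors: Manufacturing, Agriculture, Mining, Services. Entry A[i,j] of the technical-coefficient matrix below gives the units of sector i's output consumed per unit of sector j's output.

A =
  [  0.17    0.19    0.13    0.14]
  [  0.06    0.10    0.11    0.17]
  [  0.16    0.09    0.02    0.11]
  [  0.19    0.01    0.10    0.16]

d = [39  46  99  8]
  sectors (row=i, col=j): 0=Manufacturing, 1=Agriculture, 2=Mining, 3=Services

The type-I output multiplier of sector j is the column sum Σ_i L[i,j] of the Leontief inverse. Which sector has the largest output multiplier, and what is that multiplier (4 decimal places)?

Form M = I − A:
  [  0.83   -0.19   -0.13   -0.14]
  [ -0.06    0.90   -0.11   -0.17]
  [ -0.16   -0.09    0.98   -0.11]
  [ -0.19   -0.01   -0.10    0.84]
Leontief inverse L = M⁻¹:
  [  1.3483    0.3129    0.2467    0.3203]
  [  0.1878    1.1727    0.1864    0.2930]
  [  0.2755    0.1706    1.0990    0.2244]
  [  0.3400    0.1050    0.1888    1.2931]
Total output x = L · d:
  x_0 = 1.3483·39 + 0.3129·46 + 0.2467·99 + 0.3203·8 = 93.9589
  x_1 = 0.1878·39 + 1.1727·46 + 0.1864·99 + 0.2930·8 = 82.0675
  x_2 = 0.2755·39 + 0.1706·46 + 1.0990·99 + 0.2244·8 = 129.1879
  x_3 = 0.3400·39 + 0.1050·46 + 0.1888·99 + 1.2931·8 = 47.1329
Output multipliers (column sums of L):
  Manufacturing: 2.1517
  Agriculture: 1.7611
  Mining: 1.7209
  Services: 2.1309

Manufacturing (2.1517)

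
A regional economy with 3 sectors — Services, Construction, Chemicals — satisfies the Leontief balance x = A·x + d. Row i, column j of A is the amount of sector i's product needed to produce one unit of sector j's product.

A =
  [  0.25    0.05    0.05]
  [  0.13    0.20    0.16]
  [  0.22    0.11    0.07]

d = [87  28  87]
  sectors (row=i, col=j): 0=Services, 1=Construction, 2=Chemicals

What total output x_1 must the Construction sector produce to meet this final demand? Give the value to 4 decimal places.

83.0519

Form M = I − A:
  [  0.75   -0.05   -0.05]
  [ -0.13    0.80   -0.16]
  [ -0.22   -0.11    0.93]
Leontief inverse L = M⁻¹:
  [  1.3771    0.0986    0.0910]
  [  0.2959    1.3015    0.2398]
  [  0.3608    0.1773    1.1252]
Total output x = L · d:
  x_0 = 1.3771·87 + 0.0986·28 + 0.0910·87 = 130.4861
  x_1 = 0.2959·87 + 1.3015·28 + 0.2398·87 = 83.0519
  x_2 = 0.3608·87 + 0.1773·28 + 1.1252·87 = 134.2394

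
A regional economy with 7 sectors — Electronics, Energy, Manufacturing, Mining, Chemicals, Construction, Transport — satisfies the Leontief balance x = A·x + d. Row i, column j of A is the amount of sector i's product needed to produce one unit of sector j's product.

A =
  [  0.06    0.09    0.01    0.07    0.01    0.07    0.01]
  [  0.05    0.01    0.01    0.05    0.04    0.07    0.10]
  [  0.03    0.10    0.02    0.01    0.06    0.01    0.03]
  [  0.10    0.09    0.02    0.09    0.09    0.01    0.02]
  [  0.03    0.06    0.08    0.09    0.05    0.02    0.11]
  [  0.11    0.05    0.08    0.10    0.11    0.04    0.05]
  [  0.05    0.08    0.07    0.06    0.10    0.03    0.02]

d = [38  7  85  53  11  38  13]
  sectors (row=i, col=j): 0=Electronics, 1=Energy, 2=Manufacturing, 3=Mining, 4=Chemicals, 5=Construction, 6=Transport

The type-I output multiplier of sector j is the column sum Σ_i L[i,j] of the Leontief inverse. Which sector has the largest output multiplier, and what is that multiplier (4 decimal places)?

Energy (1.7763)

Form M = I − A:
  [  0.94   -0.09   -0.01   -0.07   -0.01   -0.07   -0.01]
  [ -0.05    0.99   -0.01   -0.05   -0.04   -0.07   -0.10]
  [ -0.03   -0.10    0.98   -0.01   -0.06   -0.01   -0.03]
  [ -0.10   -0.09   -0.02    0.91   -0.09   -0.01   -0.02]
  [ -0.03   -0.06   -0.08   -0.09    0.95   -0.02   -0.11]
  [ -0.11   -0.05   -0.08   -0.10   -0.11    0.96   -0.05]
  [ -0.05   -0.08   -0.07   -0.06   -0.10   -0.03    0.98]
Leontief inverse L = M⁻¹:
  [  1.0969    0.1226    0.0283    0.1083    0.0433    0.0924    0.0364]
  [  0.0862    1.0492    0.0361    0.0906    0.0794    0.0897    0.1244]
  [  0.0525    0.1239    1.0361    0.0373    0.0839    0.0276    0.0565]
  [  0.1410    0.1348    0.0435    1.1380    0.1279    0.0368    0.0560]
  [  0.0714    0.1100    0.1080    0.1355    1.0978    0.0431    0.1434]
  [  0.1620    0.1121    0.1133    0.1597    0.1625    1.0708    0.0927]
  [  0.0876    0.1237    0.0956    0.1040    0.1395    0.0534    1.0574]
Total output x = L · d:
  x_0 = 1.0969·38 + 0.1226·7 + 0.0283·85 + 0.1083·53 + 0.0433·11 + 0.0924·38 + 0.0364·13 = 55.1454
  x_1 = 0.0862·38 + 1.0492·7 + 0.0361·85 + 0.0906·53 + 0.0794·11 + 0.0897·38 + 0.1244·13 = 24.3909
  x_2 = 0.0525·38 + 0.1239·7 + 1.0361·85 + 0.0373·53 + 0.0839·11 + 0.0276·38 + 0.0565·13 = 95.6109
  x_3 = 0.1410·38 + 0.1348·7 + 0.0435·85 + 1.1380·53 + 0.1279·11 + 0.0368·38 + 0.0560·13 = 73.8462
  x_4 = 0.0714·38 + 0.1100·7 + 0.1080·85 + 0.1355·53 + 1.0978·11 + 0.0431·38 + 0.1434·13 = 35.4237
  x_5 = 0.1620·38 + 0.1121·7 + 0.1133·85 + 0.1597·53 + 0.1625·11 + 1.0708·38 + 0.0927·13 = 68.7215
  x_6 = 0.0876·38 + 0.1237·7 + 0.0956·85 + 0.1040·53 + 0.1395·11 + 0.0534·38 + 1.0574·13 = 35.1389
Output multipliers (column sums of L):
  Electronics: 1.6977
  Energy: 1.7763
  Manufacturing: 1.4609
  Mining: 1.7733
  Chemicals: 1.7342
  Construction: 1.4138
  Transport: 1.5667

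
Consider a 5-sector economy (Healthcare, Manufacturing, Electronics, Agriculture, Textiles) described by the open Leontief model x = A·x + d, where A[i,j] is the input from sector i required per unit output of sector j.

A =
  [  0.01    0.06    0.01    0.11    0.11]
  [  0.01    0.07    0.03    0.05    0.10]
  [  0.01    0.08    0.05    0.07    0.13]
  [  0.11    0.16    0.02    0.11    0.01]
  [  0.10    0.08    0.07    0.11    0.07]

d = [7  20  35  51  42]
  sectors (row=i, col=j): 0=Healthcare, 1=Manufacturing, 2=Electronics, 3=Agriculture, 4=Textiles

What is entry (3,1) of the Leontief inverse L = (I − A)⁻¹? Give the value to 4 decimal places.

Form M = I − A:
  [  0.99   -0.06   -0.01   -0.11   -0.11]
  [ -0.01    0.93   -0.03   -0.05   -0.10]
  [ -0.01   -0.08    0.95   -0.07   -0.13]
  [ -0.11   -0.16   -0.02    0.89   -0.01]
  [ -0.10   -0.08   -0.07   -0.11    0.93]
Leontief inverse L = M⁻¹:
  [  1.0429    0.1084    0.0280    0.1546    0.1406]
  [  0.0344    1.1076    0.0468    0.0863    0.1306]
  [  0.0424    0.1299    1.0722    0.1179    0.1701]
  [  0.1375    0.2170    0.0370    1.1628    0.0573]
  [  0.1346    0.1424    0.0921    0.1705    1.1212]
Total output x = L · d:
  x_0 = 1.0429·7 + 0.1084·20 + 0.0280·35 + 0.1546·51 + 0.1406·42 = 24.2346
  x_1 = 0.0344·7 + 1.1076·20 + 0.0468·35 + 0.0863·51 + 0.1306·42 = 33.9191
  x_2 = 0.0424·7 + 0.1299·20 + 1.0722·35 + 0.1179·51 + 0.1701·42 = 53.5799
  x_3 = 0.1375·7 + 0.2170·20 + 0.0370·35 + 1.1628·51 + 0.0573·42 = 68.3061
  x_4 = 0.1346·7 + 0.1424·20 + 0.0921·35 + 0.1705·51 + 1.1212·42 = 62.7970

L[3,1] = 0.2170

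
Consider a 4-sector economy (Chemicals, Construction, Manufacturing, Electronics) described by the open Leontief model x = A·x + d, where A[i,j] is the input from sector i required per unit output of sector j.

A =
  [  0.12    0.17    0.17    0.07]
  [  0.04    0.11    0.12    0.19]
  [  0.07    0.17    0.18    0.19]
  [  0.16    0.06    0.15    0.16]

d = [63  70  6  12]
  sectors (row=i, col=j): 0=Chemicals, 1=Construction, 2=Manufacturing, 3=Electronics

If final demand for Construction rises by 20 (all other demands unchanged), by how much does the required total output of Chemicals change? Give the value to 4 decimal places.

6.3391

Form M = I − A:
  [  0.88   -0.17   -0.17   -0.07]
  [ -0.04    0.89   -0.12   -0.19]
  [ -0.07   -0.17    0.82   -0.19]
  [ -0.16   -0.06   -0.15    0.84]
Leontief inverse L = M⁻¹:
  [  1.2241    0.3170    0.3463    0.2520]
  [  0.1413    1.2264    0.2729    0.3509]
  [  0.1984    0.3292    1.3827    0.4037]
  [  0.2787    0.2068    0.3324    1.3356]
Total output x = L · d:
  x_0 = 1.2241·63 + 0.3170·70 + 0.3463·6 + 0.2520·12 = 104.4096
  x_1 = 0.1413·63 + 1.2264·70 + 0.2729·6 + 0.3509·12 = 100.5933
  x_2 = 0.1984·63 + 0.3292·70 + 1.3827·6 + 0.4037·12 = 48.6822
  x_3 = 0.2787·63 + 0.2068·70 + 0.3324·6 + 1.3356·12 = 50.0517
Δx_0 = L[0,1] · Δd_1 = 0.3170 · 20 = 6.3391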